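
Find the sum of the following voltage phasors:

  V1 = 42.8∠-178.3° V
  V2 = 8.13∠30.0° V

Step 1 — Convert each phasor to rectangular form:
  V1 = 42.8·(cos(-178.3°) + j·sin(-178.3°)) = -42.78 - j1.27 V
  V2 = 8.13·(cos(30.0°) + j·sin(30.0°)) = 7.041 + j4.065 V
Step 2 — Sum components: V_total = -35.74 + j2.795 V.
Step 3 — Convert to polar: |V_total| = 35.85 V, ∠V_total = 175.5°.

V_total = 35.85∠175.5° V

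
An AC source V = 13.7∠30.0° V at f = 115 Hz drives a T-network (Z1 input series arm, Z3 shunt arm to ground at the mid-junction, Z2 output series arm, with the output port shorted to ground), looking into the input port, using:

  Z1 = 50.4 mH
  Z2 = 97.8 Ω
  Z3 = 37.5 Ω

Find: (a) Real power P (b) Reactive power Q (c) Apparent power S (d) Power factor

Step 1 — Angular frequency: ω = 2π·f = 2π·115 = 722.6 rad/s.
Step 2 — Component impedances:
  Z1: Z = jωL = j·722.6·0.0504 = 0 + j36.42 Ω
  Z2: Z = R = 97.8 Ω
  Z3: Z = R = 37.5 Ω
Step 3 — With the output port shorted to ground, the output series arm Z2 runs from the junction to ground; the shunt arm Z3 also runs from the junction to ground. They appear in parallel: Z3 || Z2 = 27.11 Ω.
Step 4 — Series with input arm Z1: Z_in = Z1 + (Z3 || Z2) = 27.11 + j36.42 Ω = 45.4∠53.3° Ω.
Step 5 — Source phasor: V = 13.7∠30.0° V = 11.86 + j6.85 V.
Step 6 — Current: I = V / Z = 0.2771 - j0.1196 A = 0.3018∠-23.3° A.
Step 7 — Complex power: S = V·I* = 2.469 + j3.316 VA.
Step 8 — Real power: P = Re(S) = 2.469 W.
Step 9 — Reactive power: Q = Im(S) = 3.316 VAR.
Step 10 — Apparent power: |S| = 4.134 VA.
Step 11 — Power factor: PF = P/|S| = 0.5971 (lagging).

(a) P = 2.469 W  (b) Q = 3.316 VAR  (c) S = 4.134 VA  (d) PF = 0.5971 (lagging)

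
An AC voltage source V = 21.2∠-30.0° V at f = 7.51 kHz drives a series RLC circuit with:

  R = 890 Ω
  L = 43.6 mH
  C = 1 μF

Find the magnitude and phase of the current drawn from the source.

Step 1 — Angular frequency: ω = 2π·f = 2π·7510 = 4.719e+04 rad/s.
Step 2 — Component impedances:
  R: Z = R = 890 Ω
  L: Z = jωL = j·4.719e+04·0.0436 = 0 + j2057 Ω
  C: Z = 1/(jωC) = -j/(ω·C) = 0 - j21.19 Ω
Step 3 — Series combination: Z_total = R + L + C = 890 + j2036 Ω = 2222∠66.4° Ω.
Step 4 — Source phasor: V = 21.2∠-30.0° V = 18.36 - j10.6 V.
Step 5 — Ohm's law: I = V / Z_total = (18.36 - j10.6) / (890 + j2036) = -0.001062 - j0.009481 A.
Step 6 — Convert to polar: |I| = 0.00954 A, ∠I = -96.4°.

I = 0.00954∠-96.4° A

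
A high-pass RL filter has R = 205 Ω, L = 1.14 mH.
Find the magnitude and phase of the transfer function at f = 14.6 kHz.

Step 1 — Angular frequency: ω = 2π·1.46e+04 = 9.173e+04 rad/s.
Step 2 — Transfer function: H(jω) = jωL/(R + jωL).
Step 3 — Numerator jωL = j·104.6; denominator R + jωL = 205 + j104.6.
Step 4 — H = 0.2065 + j0.4048.
Step 5 — Magnitude: |H| = 0.4544 (-6.9 dB); phase: φ = 63.0°.

|H| = 0.4544 (-6.9 dB), φ = 63.0°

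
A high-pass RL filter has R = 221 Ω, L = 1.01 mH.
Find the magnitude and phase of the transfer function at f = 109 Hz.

Step 1 — Angular frequency: ω = 2π·109 = 684.9 rad/s.
Step 2 — Transfer function: H(jω) = jωL/(R + jωL).
Step 3 — Numerator jωL = j·0.6917; denominator R + jωL = 221 + j0.6917.
Step 4 — H = 9.796e-06 + j0.00313.
Step 5 — Magnitude: |H| = 0.00313 (-50.1 dB); phase: φ = 89.8°.

|H| = 0.00313 (-50.1 dB), φ = 89.8°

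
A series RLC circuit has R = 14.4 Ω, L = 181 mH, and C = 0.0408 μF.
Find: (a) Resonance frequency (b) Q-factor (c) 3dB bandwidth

Step 1 — Resonance condition Im(Z)=0 gives ω₀ = 1/√(LC).
Step 2 — ω₀ = 1/√(0.181·4.08e-08) = 1.164e+04 rad/s.
Step 3 — f₀ = ω₀/(2π) = 1852 Hz.
Step 4 — Series Q: Q = ω₀L/R = 1.164e+04·0.181/14.4 = 146.3.
Step 5 — 3dB bandwidth: Δω = ω₀/Q = 79.56 rad/s; BW = Δω/(2π) = 12.66 Hz.

(a) f₀ = 1852 Hz  (b) Q = 146.3  (c) BW = 12.66 Hz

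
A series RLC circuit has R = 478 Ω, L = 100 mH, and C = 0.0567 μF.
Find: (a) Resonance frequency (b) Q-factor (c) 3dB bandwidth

Step 1 — Resonance condition Im(Z)=0 gives ω₀ = 1/√(LC).
Step 2 — ω₀ = 1/√(0.1·5.67e-08) = 1.328e+04 rad/s.
Step 3 — f₀ = ω₀/(2π) = 2114 Hz.
Step 4 — Series Q: Q = ω₀L/R = 1.328e+04·0.1/478 = 2.778.
Step 5 — 3dB bandwidth: Δω = ω₀/Q = 4780 rad/s; BW = Δω/(2π) = 760.8 Hz.

(a) f₀ = 2114 Hz  (b) Q = 2.778  (c) BW = 760.8 Hz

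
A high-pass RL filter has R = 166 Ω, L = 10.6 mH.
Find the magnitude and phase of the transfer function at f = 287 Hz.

Step 1 — Angular frequency: ω = 2π·287 = 1803 rad/s.
Step 2 — Transfer function: H(jω) = jωL/(R + jωL).
Step 3 — Numerator jωL = j·19.11; denominator R + jωL = 166 + j19.11.
Step 4 — H = 0.01309 + j0.1136.
Step 5 — Magnitude: |H| = 0.1144 (-18.8 dB); phase: φ = 83.4°.

|H| = 0.1144 (-18.8 dB), φ = 83.4°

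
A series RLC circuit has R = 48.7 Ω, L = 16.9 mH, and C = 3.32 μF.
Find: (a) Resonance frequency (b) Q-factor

Step 1 — Resonance condition Im(Z)=0 gives ω₀ = 1/√(LC).
Step 2 — ω₀ = 1/√(0.0169·3.32e-06) = 4222 rad/s.
Step 3 — f₀ = ω₀/(2π) = 671.9 Hz.
Step 4 — Series Q: Q = ω₀L/R = 4222·0.0169/48.7 = 1.465.

(a) f₀ = 671.9 Hz  (b) Q = 1.465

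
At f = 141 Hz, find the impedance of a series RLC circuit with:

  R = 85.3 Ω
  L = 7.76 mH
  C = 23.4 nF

Step 1 — Angular frequency: ω = 2π·f = 2π·141 = 885.9 rad/s.
Step 2 — Component impedances:
  R: Z = R = 85.3 Ω
  L: Z = jωL = j·885.9·0.00776 = 0 + j6.875 Ω
  C: Z = 1/(jωC) = -j/(ω·C) = 0 - j4.824e+04 Ω
Step 3 — Series combination: Z_total = R + L + C = 85.3 - j4.823e+04 Ω = 4.823e+04∠-89.9° Ω.

Z = 85.3 - j4.823e+04 Ω = 4.823e+04∠-89.9° Ω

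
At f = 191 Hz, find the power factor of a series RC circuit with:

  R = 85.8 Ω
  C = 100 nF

Step 1 — Angular frequency: ω = 2π·f = 2π·191 = 1200 rad/s.
Step 2 — Component impedances:
  R: Z = R = 85.8 Ω
  C: Z = 1/(jωC) = -j/(ω·C) = 0 - j8333 Ω
Step 3 — Series combination: Z_total = R + C = 85.8 - j8333 Ω = 8333∠-89.4° Ω.
Step 4 — Power factor: PF = cos(φ) = Re(Z)/|Z| = 85.8/8333 = 0.0103.
Step 5 — Type: Im(Z) = -8333 ⇒ leading (phase φ = -89.4°).

PF = 0.0103 (leading, φ = -89.4°)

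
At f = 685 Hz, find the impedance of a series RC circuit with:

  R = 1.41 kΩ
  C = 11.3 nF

Step 1 — Angular frequency: ω = 2π·f = 2π·685 = 4304 rad/s.
Step 2 — Component impedances:
  R: Z = R = 1410 Ω
  C: Z = 1/(jωC) = -j/(ω·C) = 0 - j2.056e+04 Ω
Step 3 — Series combination: Z_total = R + C = 1410 - j2.056e+04 Ω = 2.061e+04∠-86.1° Ω.

Z = 1410 - j2.056e+04 Ω = 2.061e+04∠-86.1° Ω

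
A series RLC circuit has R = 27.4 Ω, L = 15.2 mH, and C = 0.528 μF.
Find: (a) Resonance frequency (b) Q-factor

Step 1 — Resonance condition Im(Z)=0 gives ω₀ = 1/√(LC).
Step 2 — ω₀ = 1/√(0.0152·5.28e-07) = 1.116e+04 rad/s.
Step 3 — f₀ = ω₀/(2π) = 1777 Hz.
Step 4 — Series Q: Q = ω₀L/R = 1.116e+04·0.0152/27.4 = 6.192.

(a) f₀ = 1777 Hz  (b) Q = 6.192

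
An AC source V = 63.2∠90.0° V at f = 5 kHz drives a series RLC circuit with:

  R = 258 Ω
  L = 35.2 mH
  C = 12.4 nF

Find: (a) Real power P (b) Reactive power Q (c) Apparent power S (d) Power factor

Step 1 — Angular frequency: ω = 2π·f = 2π·5000 = 3.142e+04 rad/s.
Step 2 — Component impedances:
  R: Z = R = 258 Ω
  L: Z = jωL = j·3.142e+04·0.0352 = 0 + j1106 Ω
  C: Z = 1/(jωC) = -j/(ω·C) = 0 - j2567 Ω
Step 3 — Series combination: Z_total = R + L + C = 258 - j1461 Ω = 1484∠-80.0° Ω.
Step 4 — Source phasor: V = 63.2∠90.0° V = 0 + j63.2 V.
Step 5 — Current: I = V / Z = -0.04195 + j0.007406 A = 0.04259∠170.0° A.
Step 6 — Complex power: S = V·I* = 0.4681 - j2.651 VA.
Step 7 — Real power: P = Re(S) = 0.4681 W.
Step 8 — Reactive power: Q = Im(S) = -2.651 VAR.
Step 9 — Apparent power: |S| = 2.692 VA.
Step 10 — Power factor: PF = P/|S| = 0.1739 (leading).

(a) P = 0.4681 W  (b) Q = -2.651 VAR  (c) S = 2.692 VA  (d) PF = 0.1739 (leading)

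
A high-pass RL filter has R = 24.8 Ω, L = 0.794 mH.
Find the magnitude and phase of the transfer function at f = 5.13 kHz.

Step 1 — Angular frequency: ω = 2π·5130 = 3.223e+04 rad/s.
Step 2 — Transfer function: H(jω) = jωL/(R + jωL).
Step 3 — Numerator jωL = j·25.59; denominator R + jωL = 24.8 + j25.59.
Step 4 — H = 0.5157 + j0.4998.
Step 5 — Magnitude: |H| = 0.7181 (-2.9 dB); phase: φ = 44.1°.

|H| = 0.7181 (-2.9 dB), φ = 44.1°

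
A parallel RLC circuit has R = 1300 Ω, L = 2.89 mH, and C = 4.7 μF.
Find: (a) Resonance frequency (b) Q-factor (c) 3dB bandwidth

Step 1 — Resonance: ω₀ = 1/√(LC) = 1/√(0.00289·4.7e-06) = 8580 rad/s.
Step 2 — f₀ = ω₀/(2π) = 1366 Hz.
Step 3 — Parallel Q: Q = R/(ω₀L) = 1300/(8580·0.00289) = 52.43.
Step 4 — Bandwidth: Δω = ω₀/Q = 163.7 rad/s; BW = Δω/(2π) = 26.05 Hz.

(a) f₀ = 1366 Hz  (b) Q = 52.43  (c) BW = 26.05 Hz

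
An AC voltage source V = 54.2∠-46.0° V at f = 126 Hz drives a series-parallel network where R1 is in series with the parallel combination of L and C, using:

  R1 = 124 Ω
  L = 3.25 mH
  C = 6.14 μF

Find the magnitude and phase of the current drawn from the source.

Step 1 — Angular frequency: ω = 2π·f = 2π·126 = 791.7 rad/s.
Step 2 — Component impedances:
  R1: Z = R = 124 Ω
  L: Z = jωL = j·791.7·0.00325 = 0 + j2.573 Ω
  C: Z = 1/(jωC) = -j/(ω·C) = 0 - j205.7 Ω
Step 3 — Parallel branch: L || C = 1/(1/L + 1/C) = 0 + j2.606 Ω.
Step 4 — Series with R1: Z_total = R1 + (L || C) = 124 + j2.606 Ω = 124∠1.2° Ω.
Step 5 — Source phasor: V = 54.2∠-46.0° V = 37.65 - j38.99 V.
Step 6 — Ohm's law: I = V / Z_total = (37.65 - j38.99) / (124 + j2.606) = 0.2969 - j0.3207 A.
Step 7 — Convert to polar: |I| = 0.437 A, ∠I = -47.2°.

I = 0.437∠-47.2° A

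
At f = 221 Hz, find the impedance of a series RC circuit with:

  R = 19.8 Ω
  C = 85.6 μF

Step 1 — Angular frequency: ω = 2π·f = 2π·221 = 1389 rad/s.
Step 2 — Component impedances:
  R: Z = R = 19.8 Ω
  C: Z = 1/(jωC) = -j/(ω·C) = 0 - j8.413 Ω
Step 3 — Series combination: Z_total = R + C = 19.8 - j8.413 Ω = 21.51∠-23.0° Ω.

Z = 19.8 - j8.413 Ω = 21.51∠-23.0° Ω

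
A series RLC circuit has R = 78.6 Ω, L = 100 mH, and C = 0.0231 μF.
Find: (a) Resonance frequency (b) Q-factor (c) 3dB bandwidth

Step 1 — Resonance: ω₀ = 1/√(LC) = 1/√(0.1·2.31e-08) = 2.081e+04 rad/s.
Step 2 — f₀ = ω₀/(2π) = 3311 Hz.
Step 3 — Series Q: Q = ω₀L/R = 2.081e+04·0.1/78.6 = 26.47.
Step 4 — Bandwidth: Δω = ω₀/Q = 786 rad/s; BW = Δω/(2π) = 125.1 Hz.

(a) f₀ = 3311 Hz  (b) Q = 26.47  (c) BW = 125.1 Hz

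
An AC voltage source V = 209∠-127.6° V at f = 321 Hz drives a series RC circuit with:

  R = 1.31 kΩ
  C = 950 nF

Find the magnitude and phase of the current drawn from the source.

Step 1 — Angular frequency: ω = 2π·f = 2π·321 = 2017 rad/s.
Step 2 — Component impedances:
  R: Z = R = 1310 Ω
  C: Z = 1/(jωC) = -j/(ω·C) = 0 - j521.9 Ω
Step 3 — Series combination: Z_total = R + C = 1310 - j521.9 Ω = 1410∠-21.7° Ω.
Step 4 — Source phasor: V = 209∠-127.6° V = -127.5 - j165.6 V.
Step 5 — Ohm's law: I = V / Z_total = (-127.5 - j165.6) / (1310 - j521.9) = -0.04055 - j0.1426 A.
Step 6 — Convert to polar: |I| = 0.1482 A, ∠I = -105.9°.

I = 0.1482∠-105.9° A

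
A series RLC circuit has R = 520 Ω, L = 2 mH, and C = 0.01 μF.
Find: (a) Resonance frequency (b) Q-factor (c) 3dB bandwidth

Step 1 — Resonance: ω₀ = 1/√(LC) = 1/√(0.002·1e-08) = 2.236e+05 rad/s.
Step 2 — f₀ = ω₀/(2π) = 3.559e+04 Hz.
Step 3 — Series Q: Q = ω₀L/R = 2.236e+05·0.002/520 = 0.86.
Step 4 — Bandwidth: Δω = ω₀/Q = 2.6e+05 rad/s; BW = Δω/(2π) = 4.138e+04 Hz.

(a) f₀ = 3.559e+04 Hz  (b) Q = 0.86  (c) BW = 4.138e+04 Hz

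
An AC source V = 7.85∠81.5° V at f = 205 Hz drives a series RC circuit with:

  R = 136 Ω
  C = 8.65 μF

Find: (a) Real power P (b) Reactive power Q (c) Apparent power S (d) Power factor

Step 1 — Angular frequency: ω = 2π·f = 2π·205 = 1288 rad/s.
Step 2 — Component impedances:
  R: Z = R = 136 Ω
  C: Z = 1/(jωC) = -j/(ω·C) = 0 - j89.75 Ω
Step 3 — Series combination: Z_total = R + C = 136 - j89.75 Ω = 162.9∠-33.4° Ω.
Step 4 — Source phasor: V = 7.85∠81.5° V = 1.16 + j7.764 V.
Step 5 — Current: I = V / Z = -0.0203 + j0.04369 A = 0.04818∠114.9° A.
Step 6 — Complex power: S = V·I* = 0.3156 - j0.2083 VA.
Step 7 — Real power: P = Re(S) = 0.3156 W.
Step 8 — Reactive power: Q = Im(S) = -0.2083 VAR.
Step 9 — Apparent power: |S| = 0.3782 VA.
Step 10 — Power factor: PF = P/|S| = 0.8346 (leading).

(a) P = 0.3156 W  (b) Q = -0.2083 VAR  (c) S = 0.3782 VA  (d) PF = 0.8346 (leading)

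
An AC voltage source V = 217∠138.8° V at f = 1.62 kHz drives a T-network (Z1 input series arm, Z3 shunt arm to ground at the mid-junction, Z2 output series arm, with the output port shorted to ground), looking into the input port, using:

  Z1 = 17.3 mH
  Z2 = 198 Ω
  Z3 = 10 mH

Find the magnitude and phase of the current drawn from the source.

Step 1 — Angular frequency: ω = 2π·f = 2π·1620 = 1.018e+04 rad/s.
Step 2 — Component impedances:
  Z1: Z = jωL = j·1.018e+04·0.0173 = 0 + j176.1 Ω
  Z2: Z = R = 198 Ω
  Z3: Z = jωL = j·1.018e+04·0.01 = 0 + j101.8 Ω
Step 3 — With the output port shorted to ground, the output series arm Z2 runs from the junction to ground; the shunt arm Z3 also runs from the junction to ground. They appear in parallel: Z3 || Z2 = 41.39 + j80.51 Ω.
Step 4 — Series with input arm Z1: Z_in = Z1 + (Z3 || Z2) = 41.39 + j256.6 Ω = 259.9∠80.8° Ω.
Step 5 — Source phasor: V = 217∠138.8° V = -163.3 + j142.9 V.
Step 6 — Ohm's law: I = V / Z_total = (-163.3 + j142.9) / (41.39 + j256.6) = 0.4429 + j0.7077 A.
Step 7 — Convert to polar: |I| = 0.8349 A, ∠I = 58.0°.

I = 0.8349∠58.0° A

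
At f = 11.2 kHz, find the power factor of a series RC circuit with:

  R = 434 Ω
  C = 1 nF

Step 1 — Angular frequency: ω = 2π·f = 2π·1.12e+04 = 7.037e+04 rad/s.
Step 2 — Component impedances:
  R: Z = R = 434 Ω
  C: Z = 1/(jωC) = -j/(ω·C) = 0 - j1.421e+04 Ω
Step 3 — Series combination: Z_total = R + C = 434 - j1.421e+04 Ω = 1.422e+04∠-88.3° Ω.
Step 4 — Power factor: PF = cos(φ) = Re(Z)/|Z| = 434/14217 = 0.03053.
Step 5 — Type: Im(Z) = -1.421e+04 ⇒ leading (phase φ = -88.3°).

PF = 0.03053 (leading, φ = -88.3°)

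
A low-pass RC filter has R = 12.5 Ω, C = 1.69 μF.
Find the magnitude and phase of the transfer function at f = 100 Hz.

Step 1 — Angular frequency: ω = 2π·100 = 628.3 rad/s.
Step 2 — Transfer function: H(jω) = 1/(1 + jωRC).
Step 3 — Denominator: 1 + jωRC = 1 + j·628.3·12.5·1.69e-06 = 1 + j0.01327.
Step 4 — H = 0.9998 - j0.01327.
Step 5 — Magnitude: |H| = 0.9999 (-0.0 dB); phase: φ = -0.8°.

|H| = 0.9999 (-0.0 dB), φ = -0.8°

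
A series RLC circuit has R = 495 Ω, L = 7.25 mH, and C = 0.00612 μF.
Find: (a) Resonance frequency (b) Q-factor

Step 1 — Resonance condition Im(Z)=0 gives ω₀ = 1/√(LC).
Step 2 — ω₀ = 1/√(0.00725·6.12e-09) = 1.501e+05 rad/s.
Step 3 — f₀ = ω₀/(2π) = 2.389e+04 Hz.
Step 4 — Series Q: Q = ω₀L/R = 1.501e+05·0.00725/495 = 2.199.

(a) f₀ = 2.389e+04 Hz  (b) Q = 2.199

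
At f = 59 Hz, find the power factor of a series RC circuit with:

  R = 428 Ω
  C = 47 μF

Step 1 — Angular frequency: ω = 2π·f = 2π·59 = 370.7 rad/s.
Step 2 — Component impedances:
  R: Z = R = 428 Ω
  C: Z = 1/(jωC) = -j/(ω·C) = 0 - j57.39 Ω
Step 3 — Series combination: Z_total = R + C = 428 - j57.39 Ω = 431.8∠-7.6° Ω.
Step 4 — Power factor: PF = cos(φ) = Re(Z)/|Z| = 428/431.83 = 0.9911.
Step 5 — Type: Im(Z) = -57.39 ⇒ leading (phase φ = -7.6°).

PF = 0.9911 (leading, φ = -7.6°)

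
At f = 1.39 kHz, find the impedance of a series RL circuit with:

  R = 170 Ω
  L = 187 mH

Step 1 — Angular frequency: ω = 2π·f = 2π·1390 = 8734 rad/s.
Step 2 — Component impedances:
  R: Z = R = 170 Ω
  L: Z = jωL = j·8734·0.187 = 0 + j1633 Ω
Step 3 — Series combination: Z_total = R + L = 170 + j1633 Ω = 1642∠84.1° Ω.

Z = 170 + j1633 Ω = 1642∠84.1° Ω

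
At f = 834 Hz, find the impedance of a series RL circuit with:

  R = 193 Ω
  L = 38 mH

Step 1 — Angular frequency: ω = 2π·f = 2π·834 = 5240 rad/s.
Step 2 — Component impedances:
  R: Z = R = 193 Ω
  L: Z = jωL = j·5240·0.038 = 0 + j199.1 Ω
Step 3 — Series combination: Z_total = R + L = 193 + j199.1 Ω = 277.3∠45.9° Ω.

Z = 193 + j199.1 Ω = 277.3∠45.9° Ω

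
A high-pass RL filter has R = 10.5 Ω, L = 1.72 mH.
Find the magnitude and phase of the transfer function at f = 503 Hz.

Step 1 — Angular frequency: ω = 2π·503 = 3160 rad/s.
Step 2 — Transfer function: H(jω) = jωL/(R + jωL).
Step 3 — Numerator jωL = j·5.436; denominator R + jωL = 10.5 + j5.436.
Step 4 — H = 0.2114 + j0.4083.
Step 5 — Magnitude: |H| = 0.4598 (-6.7 dB); phase: φ = 62.6°.

|H| = 0.4598 (-6.7 dB), φ = 62.6°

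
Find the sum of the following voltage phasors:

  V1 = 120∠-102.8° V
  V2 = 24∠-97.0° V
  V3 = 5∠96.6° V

Step 1 — Convert each phasor to rectangular form:
  V1 = 120·(cos(-102.8°) + j·sin(-102.8°)) = -26.59 - j117 V
  V2 = 24·(cos(-97.0°) + j·sin(-97.0°)) = -2.925 - j23.82 V
  V3 = 5·(cos(96.6°) + j·sin(96.6°)) = -0.5747 + j4.967 V
Step 2 — Sum components: V_total = -30.09 - j135.9 V.
Step 3 — Convert to polar: |V_total| = 139.2 V, ∠V_total = -102.5°.

V_total = 139.2∠-102.5° V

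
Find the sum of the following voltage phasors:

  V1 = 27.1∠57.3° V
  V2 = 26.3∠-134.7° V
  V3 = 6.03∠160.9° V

Step 1 — Convert each phasor to rectangular form:
  V1 = 27.1·(cos(57.3°) + j·sin(57.3°)) = 14.64 + j22.8 V
  V2 = 26.3·(cos(-134.7°) + j·sin(-134.7°)) = -18.5 - j18.69 V
  V3 = 6.03·(cos(160.9°) + j·sin(160.9°)) = -5.698 + j1.973 V
Step 2 — Sum components: V_total = -9.557 + j6.084 V.
Step 3 — Convert to polar: |V_total| = 11.33 V, ∠V_total = 147.5°.

V_total = 11.33∠147.5° V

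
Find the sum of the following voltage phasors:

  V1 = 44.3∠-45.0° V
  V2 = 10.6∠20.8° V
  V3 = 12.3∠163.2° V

Step 1 — Convert each phasor to rectangular form:
  V1 = 44.3·(cos(-45.0°) + j·sin(-45.0°)) = 31.32 - j31.32 V
  V2 = 10.6·(cos(20.8°) + j·sin(20.8°)) = 9.909 + j3.764 V
  V3 = 12.3·(cos(163.2°) + j·sin(163.2°)) = -11.78 + j3.555 V
Step 2 — Sum components: V_total = 29.46 - j24.01 V.
Step 3 — Convert to polar: |V_total| = 38 V, ∠V_total = -39.2°.

V_total = 38∠-39.2° V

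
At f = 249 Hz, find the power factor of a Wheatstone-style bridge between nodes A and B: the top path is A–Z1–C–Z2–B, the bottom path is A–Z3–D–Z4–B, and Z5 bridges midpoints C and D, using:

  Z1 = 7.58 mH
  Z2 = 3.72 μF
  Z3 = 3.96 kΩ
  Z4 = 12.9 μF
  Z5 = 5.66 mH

Step 1 — Angular frequency: ω = 2π·f = 2π·249 = 1565 rad/s.
Step 2 — Component impedances:
  Z1: Z = jωL = j·1565·0.00758 = 0 + j11.86 Ω
  Z2: Z = 1/(jωC) = -j/(ω·C) = 0 - j171.8 Ω
  Z3: Z = R = 3960 Ω
  Z4: Z = 1/(jωC) = -j/(ω·C) = 0 - j49.55 Ω
  Z5: Z = jωL = j·1565·0.00566 = 0 + j8.855 Ω
Step 3 — Bridge requires nodal analysis (the Z5 bridge couples midpoints C and D, so the two paths cannot be reduced to a simple series/parallel combination). Setting node B to ground and injecting 1 A at node A, the 3-node admittance system at A, C, D solves to V_A = Z_AB = 0.09134 - j21.04 Ω = 21.04∠-89.8° Ω.
Step 4 — Power factor: PF = cos(φ) = Re(Z)/|Z| = 0.09134/21.04 = 0.004341.
Step 5 — Type: Im(Z) = -21.04 ⇒ leading (phase φ = -89.8°).

PF = 0.004341 (leading, φ = -89.8°)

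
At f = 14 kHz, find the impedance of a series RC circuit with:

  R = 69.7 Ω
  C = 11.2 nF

Step 1 — Angular frequency: ω = 2π·f = 2π·1.4e+04 = 8.796e+04 rad/s.
Step 2 — Component impedances:
  R: Z = R = 69.7 Ω
  C: Z = 1/(jωC) = -j/(ω·C) = 0 - j1015 Ω
Step 3 — Series combination: Z_total = R + C = 69.7 - j1015 Ω = 1017∠-86.1° Ω.

Z = 69.7 - j1015 Ω = 1017∠-86.1° Ω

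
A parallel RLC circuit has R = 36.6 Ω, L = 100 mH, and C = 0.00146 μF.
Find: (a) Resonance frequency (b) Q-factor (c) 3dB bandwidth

Step 1 — Resonance: ω₀ = 1/√(LC) = 1/√(0.1·1.46e-09) = 8.276e+04 rad/s.
Step 2 — f₀ = ω₀/(2π) = 1.317e+04 Hz.
Step 3 — Parallel Q: Q = R/(ω₀L) = 36.6/(8.276e+04·0.1) = 0.004422.
Step 4 — Bandwidth: Δω = ω₀/Q = 1.871e+07 rad/s; BW = Δω/(2π) = 2.978e+06 Hz.

(a) f₀ = 1.317e+04 Hz  (b) Q = 0.004422  (c) BW = 2.978e+06 Hz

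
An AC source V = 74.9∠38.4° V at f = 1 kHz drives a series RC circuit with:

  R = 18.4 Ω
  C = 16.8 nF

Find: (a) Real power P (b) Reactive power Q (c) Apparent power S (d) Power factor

Step 1 — Angular frequency: ω = 2π·f = 2π·1000 = 6283 rad/s.
Step 2 — Component impedances:
  R: Z = R = 18.4 Ω
  C: Z = 1/(jωC) = -j/(ω·C) = 0 - j9474 Ω
Step 3 — Series combination: Z_total = R + C = 18.4 - j9474 Ω = 9474∠-89.9° Ω.
Step 4 — Source phasor: V = 74.9∠38.4° V = 58.7 + j46.52 V.
Step 5 — Current: I = V / Z = -0.004899 + j0.006206 A = 0.007906∠128.3° A.
Step 6 — Complex power: S = V·I* = 0.00115 - j0.5922 VA.
Step 7 — Real power: P = Re(S) = 0.00115 W.
Step 8 — Reactive power: Q = Im(S) = -0.5922 VAR.
Step 9 — Apparent power: |S| = 0.5922 VA.
Step 10 — Power factor: PF = P/|S| = 0.001942 (leading).

(a) P = 0.00115 W  (b) Q = -0.5922 VAR  (c) S = 0.5922 VA  (d) PF = 0.001942 (leading)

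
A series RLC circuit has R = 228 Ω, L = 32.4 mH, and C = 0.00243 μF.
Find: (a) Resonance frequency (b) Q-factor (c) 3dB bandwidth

Step 1 — Resonance: ω₀ = 1/√(LC) = 1/√(0.0324·2.43e-09) = 1.127e+05 rad/s.
Step 2 — f₀ = ω₀/(2π) = 1.794e+04 Hz.
Step 3 — Series Q: Q = ω₀L/R = 1.127e+05·0.0324/228 = 16.02.
Step 4 — Bandwidth: Δω = ω₀/Q = 7037 rad/s; BW = Δω/(2π) = 1120 Hz.

(a) f₀ = 1.794e+04 Hz  (b) Q = 16.02  (c) BW = 1120 Hz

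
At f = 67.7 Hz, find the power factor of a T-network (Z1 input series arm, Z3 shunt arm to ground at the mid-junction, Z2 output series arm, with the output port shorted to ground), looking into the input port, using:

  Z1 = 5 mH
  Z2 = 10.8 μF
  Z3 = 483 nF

Step 1 — Angular frequency: ω = 2π·f = 2π·67.7 = 425.4 rad/s.
Step 2 — Component impedances:
  Z1: Z = jωL = j·425.4·0.005 = 0 + j2.127 Ω
  Z2: Z = 1/(jωC) = -j/(ω·C) = 0 - j217.7 Ω
  Z3: Z = 1/(jωC) = -j/(ω·C) = 0 - j4867 Ω
Step 3 — With the output port shorted to ground, the output series arm Z2 runs from the junction to ground; the shunt arm Z3 also runs from the junction to ground. They appear in parallel: Z3 || Z2 = 0 - j208.4 Ω.
Step 4 — Series with input arm Z1: Z_in = Z1 + (Z3 || Z2) = 0 - j206.2 Ω = 206.2∠-90.0° Ω.
Step 5 — Power factor: PF = cos(φ) = Re(Z)/|Z| = 0/206.2 = 0.
Step 6 — Type: Im(Z) = -206.2 ⇒ leading (phase φ = -90.0°).

PF = 0 (leading, φ = -90.0°)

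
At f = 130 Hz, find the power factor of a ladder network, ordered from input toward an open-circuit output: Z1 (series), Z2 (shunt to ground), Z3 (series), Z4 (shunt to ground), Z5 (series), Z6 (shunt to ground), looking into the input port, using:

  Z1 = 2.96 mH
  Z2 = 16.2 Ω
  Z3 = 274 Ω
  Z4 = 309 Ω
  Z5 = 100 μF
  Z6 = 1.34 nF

Step 1 — Angular frequency: ω = 2π·f = 2π·130 = 816.8 rad/s.
Step 2 — Component impedances:
  Z1: Z = jωL = j·816.8·0.00296 = 0 + j2.418 Ω
  Z2: Z = R = 16.2 Ω
  Z3: Z = R = 274 Ω
  Z4: Z = R = 309 Ω
  Z5: Z = 1/(jωC) = -j/(ω·C) = 0 - j12.24 Ω
  Z6: Z = 1/(jωC) = -j/(ω·C) = 0 - j9.136e+05 Ω
Step 3 — Ladder network (open output): work backward from the far end, alternating series and parallel combinations. Z_in = 15.76 + j2.418 Ω = 15.95∠8.7° Ω.
Step 4 — Power factor: PF = cos(φ) = Re(Z)/|Z| = 15.762/15.9464 = 0.9884.
Step 5 — Type: Im(Z) = 2.418 ⇒ lagging (phase φ = 8.7°).

PF = 0.9884 (lagging, φ = 8.7°)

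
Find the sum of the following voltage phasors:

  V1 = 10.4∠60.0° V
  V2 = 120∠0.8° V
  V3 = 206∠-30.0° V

Step 1 — Convert each phasor to rectangular form:
  V1 = 10.4·(cos(60.0°) + j·sin(60.0°)) = 5.2 + j9.007 V
  V2 = 120·(cos(0.8°) + j·sin(0.8°)) = 120 + j1.675 V
  V3 = 206·(cos(-30.0°) + j·sin(-30.0°)) = 178.4 - j103 V
Step 2 — Sum components: V_total = 303.6 - j92.32 V.
Step 3 — Convert to polar: |V_total| = 317.3 V, ∠V_total = -16.9°.

V_total = 317.3∠-16.9° V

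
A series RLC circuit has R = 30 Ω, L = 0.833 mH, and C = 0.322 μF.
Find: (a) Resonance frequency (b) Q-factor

Step 1 — Resonance condition Im(Z)=0 gives ω₀ = 1/√(LC).
Step 2 — ω₀ = 1/√(0.000833·3.22e-07) = 6.106e+04 rad/s.
Step 3 — f₀ = ω₀/(2π) = 9718 Hz.
Step 4 — Series Q: Q = ω₀L/R = 6.106e+04·0.000833/30 = 1.695.

(a) f₀ = 9718 Hz  (b) Q = 1.695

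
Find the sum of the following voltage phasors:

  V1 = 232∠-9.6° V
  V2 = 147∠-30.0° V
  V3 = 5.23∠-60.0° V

Step 1 — Convert each phasor to rectangular form:
  V1 = 232·(cos(-9.6°) + j·sin(-9.6°)) = 228.8 - j38.69 V
  V2 = 147·(cos(-30.0°) + j·sin(-30.0°)) = 127.3 - j73.5 V
  V3 = 5.23·(cos(-60.0°) + j·sin(-60.0°)) = 2.615 - j4.529 V
Step 2 — Sum components: V_total = 358.7 - j116.7 V.
Step 3 — Convert to polar: |V_total| = 377.2 V, ∠V_total = -18.0°.

V_total = 377.2∠-18.0° V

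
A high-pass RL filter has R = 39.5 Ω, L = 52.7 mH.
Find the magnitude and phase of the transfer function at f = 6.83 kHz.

Step 1 — Angular frequency: ω = 2π·6830 = 4.291e+04 rad/s.
Step 2 — Transfer function: H(jω) = jωL/(R + jωL).
Step 3 — Numerator jωL = j·2262; denominator R + jωL = 39.5 + j2262.
Step 4 — H = 0.9997 + j0.01746.
Step 5 — Magnitude: |H| = 0.9998 (-0.0 dB); phase: φ = 1.0°.

|H| = 0.9998 (-0.0 dB), φ = 1.0°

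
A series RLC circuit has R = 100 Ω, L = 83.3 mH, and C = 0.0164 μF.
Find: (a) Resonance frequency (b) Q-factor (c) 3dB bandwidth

Step 1 — Resonance condition Im(Z)=0 gives ω₀ = 1/√(LC).
Step 2 — ω₀ = 1/√(0.0833·1.64e-08) = 2.706e+04 rad/s.
Step 3 — f₀ = ω₀/(2π) = 4306 Hz.
Step 4 — Series Q: Q = ω₀L/R = 2.706e+04·0.0833/100 = 22.54.
Step 5 — 3dB bandwidth: Δω = ω₀/Q = 1200 rad/s; BW = Δω/(2π) = 191.1 Hz.

(a) f₀ = 4306 Hz  (b) Q = 22.54  (c) BW = 191.1 Hz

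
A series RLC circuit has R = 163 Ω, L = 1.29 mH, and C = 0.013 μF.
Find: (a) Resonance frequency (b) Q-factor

Step 1 — Resonance condition Im(Z)=0 gives ω₀ = 1/√(LC).
Step 2 — ω₀ = 1/√(0.00129·1.3e-08) = 2.442e+05 rad/s.
Step 3 — f₀ = ω₀/(2π) = 3.886e+04 Hz.
Step 4 — Series Q: Q = ω₀L/R = 2.442e+05·0.00129/163 = 1.933.

(a) f₀ = 3.886e+04 Hz  (b) Q = 1.933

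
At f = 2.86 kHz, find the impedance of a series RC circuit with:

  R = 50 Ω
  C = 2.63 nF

Step 1 — Angular frequency: ω = 2π·f = 2π·2860 = 1.797e+04 rad/s.
Step 2 — Component impedances:
  R: Z = R = 50 Ω
  C: Z = 1/(jωC) = -j/(ω·C) = 0 - j2.116e+04 Ω
Step 3 — Series combination: Z_total = R + C = 50 - j2.116e+04 Ω = 2.116e+04∠-89.9° Ω.

Z = 50 - j2.116e+04 Ω = 2.116e+04∠-89.9° Ω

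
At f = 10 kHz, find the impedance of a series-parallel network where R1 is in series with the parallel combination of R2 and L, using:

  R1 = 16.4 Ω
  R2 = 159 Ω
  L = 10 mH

Step 1 — Angular frequency: ω = 2π·f = 2π·1e+04 = 6.283e+04 rad/s.
Step 2 — Component impedances:
  R1: Z = R = 16.4 Ω
  R2: Z = R = 159 Ω
  L: Z = jωL = j·6.283e+04·0.01 = 0 + j628.3 Ω
Step 3 — Parallel branch: R2 || L = 1/(1/R2 + 1/L) = 149.4 + j37.81 Ω.
Step 4 — Series with R1: Z_total = R1 + (R2 || L) = 165.8 + j37.81 Ω = 170.1∠12.8° Ω.

Z = 165.8 + j37.81 Ω = 170.1∠12.8° Ω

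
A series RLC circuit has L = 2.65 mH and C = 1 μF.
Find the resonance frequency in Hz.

Step 1 — Resonance condition Im(Z)=0 gives ω₀ = 1/√(LC).
Step 2 — ω₀ = 1/√(0.00265·1e-06) = 1.943e+04 rad/s.
Step 3 — f₀ = ω₀/(2π) = 3092 Hz.

f₀ = 3092 Hz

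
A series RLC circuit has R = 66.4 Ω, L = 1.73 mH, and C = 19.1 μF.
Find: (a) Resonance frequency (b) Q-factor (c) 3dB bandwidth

Step 1 — Resonance: ω₀ = 1/√(LC) = 1/√(0.00173·1.91e-05) = 5501 rad/s.
Step 2 — f₀ = ω₀/(2π) = 875.5 Hz.
Step 3 — Series Q: Q = ω₀L/R = 5501·0.00173/66.4 = 0.1433.
Step 4 — Bandwidth: Δω = ω₀/Q = 3.838e+04 rad/s; BW = Δω/(2π) = 6109 Hz.

(a) f₀ = 875.5 Hz  (b) Q = 0.1433  (c) BW = 6109 Hz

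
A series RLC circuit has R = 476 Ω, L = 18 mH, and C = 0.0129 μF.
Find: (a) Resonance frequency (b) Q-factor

Step 1 — Resonance condition Im(Z)=0 gives ω₀ = 1/√(LC).
Step 2 — ω₀ = 1/√(0.018·1.29e-08) = 6.562e+04 rad/s.
Step 3 — f₀ = ω₀/(2π) = 1.044e+04 Hz.
Step 4 — Series Q: Q = ω₀L/R = 6.562e+04·0.018/476 = 2.482.

(a) f₀ = 1.044e+04 Hz  (b) Q = 2.482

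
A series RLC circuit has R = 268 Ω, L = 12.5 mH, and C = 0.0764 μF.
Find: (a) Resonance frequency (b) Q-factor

Step 1 — Resonance condition Im(Z)=0 gives ω₀ = 1/√(LC).
Step 2 — ω₀ = 1/√(0.0125·7.64e-08) = 3.236e+04 rad/s.
Step 3 — f₀ = ω₀/(2π) = 5150 Hz.
Step 4 — Series Q: Q = ω₀L/R = 3.236e+04·0.0125/268 = 1.509.

(a) f₀ = 5150 Hz  (b) Q = 1.509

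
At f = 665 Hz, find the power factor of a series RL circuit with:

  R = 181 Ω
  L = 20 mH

Step 1 — Angular frequency: ω = 2π·f = 2π·665 = 4178 rad/s.
Step 2 — Component impedances:
  R: Z = R = 181 Ω
  L: Z = jωL = j·4178·0.02 = 0 + j83.57 Ω
Step 3 — Series combination: Z_total = R + L = 181 + j83.57 Ω = 199.4∠24.8° Ω.
Step 4 — Power factor: PF = cos(φ) = Re(Z)/|Z| = 181/199.36 = 0.9079.
Step 5 — Type: Im(Z) = 83.57 ⇒ lagging (phase φ = 24.8°).

PF = 0.9079 (lagging, φ = 24.8°)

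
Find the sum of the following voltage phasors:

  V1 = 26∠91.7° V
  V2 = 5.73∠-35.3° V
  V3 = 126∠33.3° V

Step 1 — Convert each phasor to rectangular form:
  V1 = 26·(cos(91.7°) + j·sin(91.7°)) = -0.7713 + j25.99 V
  V2 = 5.73·(cos(-35.3°) + j·sin(-35.3°)) = 4.676 - j3.311 V
  V3 = 126·(cos(33.3°) + j·sin(33.3°)) = 105.3 + j69.18 V
Step 2 — Sum components: V_total = 109.2 + j91.85 V.
Step 3 — Convert to polar: |V_total| = 142.7 V, ∠V_total = 40.1°.

V_total = 142.7∠40.1° V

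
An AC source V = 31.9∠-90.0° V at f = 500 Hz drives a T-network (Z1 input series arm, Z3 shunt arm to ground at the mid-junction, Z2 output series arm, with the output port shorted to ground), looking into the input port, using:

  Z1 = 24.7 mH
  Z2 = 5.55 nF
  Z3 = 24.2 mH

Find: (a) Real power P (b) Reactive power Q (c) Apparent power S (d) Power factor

Step 1 — Angular frequency: ω = 2π·f = 2π·500 = 3142 rad/s.
Step 2 — Component impedances:
  Z1: Z = jωL = j·3142·0.0247 = 0 + j77.6 Ω
  Z2: Z = 1/(jωC) = -j/(ω·C) = 0 - j5.735e+04 Ω
  Z3: Z = jωL = j·3142·0.0242 = 0 + j76.03 Ω
Step 3 — With the output port shorted to ground, the output series arm Z2 runs from the junction to ground; the shunt arm Z3 also runs from the junction to ground. They appear in parallel: Z3 || Z2 = 0 + j76.13 Ω.
Step 4 — Series with input arm Z1: Z_in = Z1 + (Z3 || Z2) = 0 + j153.7 Ω = 153.7∠90.0° Ω.
Step 5 — Source phasor: V = 31.9∠-90.0° V = 0 - j31.9 V.
Step 6 — Current: I = V / Z = -0.2075 A = 0.2075∠-180.0° A.
Step 7 — Complex power: S = V·I* = 0 + j6.62 VA.
Step 8 — Real power: P = Re(S) = 0 W.
Step 9 — Reactive power: Q = Im(S) = 6.62 VAR.
Step 10 — Apparent power: |S| = 6.62 VA.
Step 11 — Power factor: PF = P/|S| = 0 (lagging).

(a) P = 0 W  (b) Q = 6.62 VAR  (c) S = 6.62 VA  (d) PF = 0 (lagging)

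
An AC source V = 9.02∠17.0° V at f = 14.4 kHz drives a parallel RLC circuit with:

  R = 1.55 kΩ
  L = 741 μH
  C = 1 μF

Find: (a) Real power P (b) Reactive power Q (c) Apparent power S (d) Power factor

Step 1 — Angular frequency: ω = 2π·f = 2π·1.44e+04 = 9.048e+04 rad/s.
Step 2 — Component impedances:
  R: Z = R = 1550 Ω
  L: Z = jωL = j·9.048e+04·0.000741 = 0 + j67.04 Ω
  C: Z = 1/(jωC) = -j/(ω·C) = 0 - j11.05 Ω
Step 3 — Parallel combination: 1/Z_total = 1/R + 1/L + 1/C; Z_total = 0.113 - j13.23 Ω = 13.23∠-89.5° Ω.
Step 4 — Source phasor: V = 9.02∠17.0° V = 8.626 + j2.637 V.
Step 5 — Current: I = V / Z = -0.1937 + j0.6535 A = 0.6816∠106.5° A.
Step 6 — Complex power: S = V·I* = 0.05249 - j6.148 VA.
Step 7 — Real power: P = Re(S) = 0.05249 W.
Step 8 — Reactive power: Q = Im(S) = -6.148 VAR.
Step 9 — Apparent power: |S| = 6.148 VA.
Step 10 — Power factor: PF = P/|S| = 0.008538 (leading).

(a) P = 0.05249 W  (b) Q = -6.148 VAR  (c) S = 6.148 VA  (d) PF = 0.008538 (leading)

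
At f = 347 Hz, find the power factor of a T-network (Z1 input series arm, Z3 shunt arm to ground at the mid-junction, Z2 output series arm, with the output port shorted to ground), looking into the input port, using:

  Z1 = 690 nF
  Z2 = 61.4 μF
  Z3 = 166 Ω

Step 1 — Angular frequency: ω = 2π·f = 2π·347 = 2180 rad/s.
Step 2 — Component impedances:
  Z1: Z = 1/(jωC) = -j/(ω·C) = 0 - j664.7 Ω
  Z2: Z = 1/(jωC) = -j/(ω·C) = 0 - j7.47 Ω
  Z3: Z = R = 166 Ω
Step 3 — With the output port shorted to ground, the output series arm Z2 runs from the junction to ground; the shunt arm Z3 also runs from the junction to ground. They appear in parallel: Z3 || Z2 = 0.3355 - j7.455 Ω.
Step 4 — Series with input arm Z1: Z_in = Z1 + (Z3 || Z2) = 0.3355 - j672.2 Ω = 672.2∠-90.0° Ω.
Step 5 — Power factor: PF = cos(φ) = Re(Z)/|Z| = 0.3355/672.2 = 0.0004991.
Step 6 — Type: Im(Z) = -672.2 ⇒ leading (phase φ = -90.0°).

PF = 0.0004991 (leading, φ = -90.0°)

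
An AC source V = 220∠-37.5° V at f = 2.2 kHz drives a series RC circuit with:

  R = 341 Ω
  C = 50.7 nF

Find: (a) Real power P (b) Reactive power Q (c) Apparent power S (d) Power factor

Step 1 — Angular frequency: ω = 2π·f = 2π·2200 = 1.382e+04 rad/s.
Step 2 — Component impedances:
  R: Z = R = 341 Ω
  C: Z = 1/(jωC) = -j/(ω·C) = 0 - j1427 Ω
Step 3 — Series combination: Z_total = R + C = 341 - j1427 Ω = 1467∠-76.6° Ω.
Step 4 — Source phasor: V = 220∠-37.5° V = 174.5 - j133.9 V.
Step 5 — Current: I = V / Z = 0.1164 + j0.09449 A = 0.15∠39.1° A.
Step 6 — Complex power: S = V·I* = 7.668 - j32.09 VA.
Step 7 — Real power: P = Re(S) = 7.668 W.
Step 8 — Reactive power: Q = Im(S) = -32.09 VAR.
Step 9 — Apparent power: |S| = 32.99 VA.
Step 10 — Power factor: PF = P/|S| = 0.2324 (leading).

(a) P = 7.668 W  (b) Q = -32.09 VAR  (c) S = 32.99 VA  (d) PF = 0.2324 (leading)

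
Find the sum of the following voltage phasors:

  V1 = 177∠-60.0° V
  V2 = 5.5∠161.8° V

Step 1 — Convert each phasor to rectangular form:
  V1 = 177·(cos(-60.0°) + j·sin(-60.0°)) = 88.5 - j153.3 V
  V2 = 5.5·(cos(161.8°) + j·sin(161.8°)) = -5.225 + j1.718 V
Step 2 — Sum components: V_total = 83.28 - j151.6 V.
Step 3 — Convert to polar: |V_total| = 172.9 V, ∠V_total = -61.2°.

V_total = 172.9∠-61.2° V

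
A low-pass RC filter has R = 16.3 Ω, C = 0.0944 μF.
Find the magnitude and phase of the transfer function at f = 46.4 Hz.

Step 1 — Angular frequency: ω = 2π·46.4 = 291.5 rad/s.
Step 2 — Transfer function: H(jω) = 1/(1 + jωRC).
Step 3 — Denominator: 1 + jωRC = 1 + j·291.5·16.3·9.44e-08 = 1 + j0.0004486.
Step 4 — H = 1 - j0.0004486.
Step 5 — Magnitude: |H| = 1 (-0.0 dB); phase: φ = -0.0°.

|H| = 1 (-0.0 dB), φ = -0.0°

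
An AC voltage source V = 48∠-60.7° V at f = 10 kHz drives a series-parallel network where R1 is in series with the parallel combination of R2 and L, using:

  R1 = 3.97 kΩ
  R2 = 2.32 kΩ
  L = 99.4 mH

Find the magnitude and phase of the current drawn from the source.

Step 1 — Angular frequency: ω = 2π·f = 2π·1e+04 = 6.283e+04 rad/s.
Step 2 — Component impedances:
  R1: Z = R = 3970 Ω
  R2: Z = R = 2320 Ω
  L: Z = jωL = j·6.283e+04·0.0994 = 0 + j6245 Ω
Step 3 — Parallel branch: R2 || L = 1/(1/R2 + 1/L) = 2039 + j757.3 Ω.
Step 4 — Series with R1: Z_total = R1 + (R2 || L) = 6009 + j757.3 Ω = 6056∠7.2° Ω.
Step 5 — Source phasor: V = 48∠-60.7° V = 23.49 - j41.86 V.
Step 6 — Ohm's law: I = V / Z_total = (23.49 - j41.86) / (6009 + j757.3) = 0.002984 - j0.007343 A.
Step 7 — Convert to polar: |I| = 0.007926 A, ∠I = -67.9°.

I = 0.007926∠-67.9° A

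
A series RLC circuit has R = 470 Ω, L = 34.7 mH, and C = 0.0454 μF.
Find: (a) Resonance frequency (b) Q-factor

Step 1 — Resonance condition Im(Z)=0 gives ω₀ = 1/√(LC).
Step 2 — ω₀ = 1/√(0.0347·4.54e-08) = 2.519e+04 rad/s.
Step 3 — f₀ = ω₀/(2π) = 4010 Hz.
Step 4 — Series Q: Q = ω₀L/R = 2.519e+04·0.0347/470 = 1.86.

(a) f₀ = 4010 Hz  (b) Q = 1.86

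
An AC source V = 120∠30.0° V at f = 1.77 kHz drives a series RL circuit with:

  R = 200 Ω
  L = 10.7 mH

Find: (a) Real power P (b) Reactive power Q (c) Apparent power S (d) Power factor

Step 1 — Angular frequency: ω = 2π·f = 2π·1770 = 1.112e+04 rad/s.
Step 2 — Component impedances:
  R: Z = R = 200 Ω
  L: Z = jωL = j·1.112e+04·0.0107 = 0 + j119 Ω
Step 3 — Series combination: Z_total = R + L = 200 + j119 Ω = 232.7∠30.8° Ω.
Step 4 — Source phasor: V = 120∠30.0° V = 103.9 + j60 V.
Step 5 — Current: I = V / Z = 0.5156 - j0.006768 A = 0.5156∠-0.8° A.
Step 6 — Complex power: S = V·I* = 53.18 + j31.64 VA.
Step 7 — Real power: P = Re(S) = 53.18 W.
Step 8 — Reactive power: Q = Im(S) = 31.64 VAR.
Step 9 — Apparent power: |S| = 61.88 VA.
Step 10 — Power factor: PF = P/|S| = 0.8594 (lagging).

(a) P = 53.18 W  (b) Q = 31.64 VAR  (c) S = 61.88 VA  (d) PF = 0.8594 (lagging)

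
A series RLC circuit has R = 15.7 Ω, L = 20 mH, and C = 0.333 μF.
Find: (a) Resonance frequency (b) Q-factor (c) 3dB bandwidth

Step 1 — Resonance: ω₀ = 1/√(LC) = 1/√(0.02·3.33e-07) = 1.225e+04 rad/s.
Step 2 — f₀ = ω₀/(2π) = 1950 Hz.
Step 3 — Series Q: Q = ω₀L/R = 1.225e+04·0.02/15.7 = 15.61.
Step 4 — Bandwidth: Δω = ω₀/Q = 785 rad/s; BW = Δω/(2π) = 124.9 Hz.

(a) f₀ = 1950 Hz  (b) Q = 15.61  (c) BW = 124.9 Hz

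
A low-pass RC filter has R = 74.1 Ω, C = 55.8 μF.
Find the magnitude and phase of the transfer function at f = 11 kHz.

Step 1 — Angular frequency: ω = 2π·1.1e+04 = 6.912e+04 rad/s.
Step 2 — Transfer function: H(jω) = 1/(1 + jωRC).
Step 3 — Denominator: 1 + jωRC = 1 + j·6.912e+04·74.1·5.58e-05 = 1 + j285.8.
Step 4 — H = 1.224e-05 - j0.003499.
Step 5 — Magnitude: |H| = 0.003499 (-49.1 dB); phase: φ = -89.8°.

|H| = 0.003499 (-49.1 dB), φ = -89.8°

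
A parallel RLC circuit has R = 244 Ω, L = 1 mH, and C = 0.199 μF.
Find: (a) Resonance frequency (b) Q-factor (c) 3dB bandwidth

Step 1 — Resonance: ω₀ = 1/√(LC) = 1/√(0.001·1.99e-07) = 7.089e+04 rad/s.
Step 2 — f₀ = ω₀/(2π) = 1.128e+04 Hz.
Step 3 — Parallel Q: Q = R/(ω₀L) = 244/(7.089e+04·0.001) = 3.442.
Step 4 — Bandwidth: Δω = ω₀/Q = 2.059e+04 rad/s; BW = Δω/(2π) = 3278 Hz.

(a) f₀ = 1.128e+04 Hz  (b) Q = 3.442  (c) BW = 3278 Hz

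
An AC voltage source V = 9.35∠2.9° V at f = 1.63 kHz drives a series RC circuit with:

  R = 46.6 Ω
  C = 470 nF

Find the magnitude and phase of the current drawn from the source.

Step 1 — Angular frequency: ω = 2π·f = 2π·1630 = 1.024e+04 rad/s.
Step 2 — Component impedances:
  R: Z = R = 46.6 Ω
  C: Z = 1/(jωC) = -j/(ω·C) = 0 - j207.7 Ω
Step 3 — Series combination: Z_total = R + C = 46.6 - j207.7 Ω = 212.9∠-77.4° Ω.
Step 4 — Source phasor: V = 9.35∠2.9° V = 9.338 + j0.473 V.
Step 5 — Ohm's law: I = V / Z_total = (9.338 + j0.473) / (46.6 - j207.7) = 0.007432 + j0.04328 A.
Step 6 — Convert to polar: |I| = 0.04392 A, ∠I = 80.3°.

I = 0.04392∠80.3° A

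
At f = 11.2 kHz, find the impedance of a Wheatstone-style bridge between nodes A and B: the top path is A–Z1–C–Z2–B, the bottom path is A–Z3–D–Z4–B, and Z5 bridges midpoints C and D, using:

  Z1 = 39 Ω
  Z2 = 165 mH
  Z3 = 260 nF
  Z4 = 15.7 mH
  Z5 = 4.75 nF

Step 1 — Angular frequency: ω = 2π·f = 2π·1.12e+04 = 7.037e+04 rad/s.
Step 2 — Component impedances:
  Z1: Z = R = 39 Ω
  Z2: Z = jωL = j·7.037e+04·0.165 = 0 + j1.161e+04 Ω
  Z3: Z = 1/(jωC) = -j/(ω·C) = 0 - j54.65 Ω
  Z4: Z = jωL = j·7.037e+04·0.0157 = 0 + j1105 Ω
  Z5: Z = 1/(jωC) = -j/(ω·C) = 0 - j2992 Ω
Step 3 — Bridge requires nodal analysis (the Z5 bridge couples midpoints C and D, so the two paths cannot be reduced to a simple series/parallel combination). Setting node B to ground and injecting 1 A at node A, the 3-node admittance system at A, C, D solves to V_A = Z_AB = 0.3858 + j963.9 Ω = 963.9∠90.0° Ω.

Z = 0.3858 + j963.9 Ω = 963.9∠90.0° Ω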